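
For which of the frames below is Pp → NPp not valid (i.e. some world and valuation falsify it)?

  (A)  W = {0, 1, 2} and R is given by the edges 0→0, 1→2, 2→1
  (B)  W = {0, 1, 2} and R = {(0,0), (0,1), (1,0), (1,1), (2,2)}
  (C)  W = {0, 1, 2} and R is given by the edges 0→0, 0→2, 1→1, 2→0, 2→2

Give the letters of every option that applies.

The schema Pp → NPp is axiom 5; it is valid on a frame iff R is euclidean.
(A) R is not euclidean (1 R 2 and 1 R 2 but not 2 R 2), so the schema fails here.
(B) R is euclidean (any two R-successors of the same world are R-related), so the schema is valid here.
(C) R is euclidean (any two R-successors of the same world are R-related), so the schema is valid here.

A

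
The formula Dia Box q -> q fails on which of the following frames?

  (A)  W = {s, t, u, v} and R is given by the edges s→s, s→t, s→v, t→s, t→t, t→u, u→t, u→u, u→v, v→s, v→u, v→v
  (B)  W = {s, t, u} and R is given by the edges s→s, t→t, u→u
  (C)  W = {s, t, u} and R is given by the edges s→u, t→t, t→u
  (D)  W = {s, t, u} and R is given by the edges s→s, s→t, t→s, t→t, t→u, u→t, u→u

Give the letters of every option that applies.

C

The schema Dia Box q -> q is the dual of axiom B; it is valid on a frame iff R is symmetric.
(A) R is symmetric (every R-edge is matched by its reverse), so the schema is valid here.
(B) R is symmetric (every R-edge is matched by its reverse), so the schema is valid here.
(C) R is not symmetric (s R u but not u R s), so the schema fails here.
(D) R is symmetric (every R-edge is matched by its reverse), so the schema is valid here.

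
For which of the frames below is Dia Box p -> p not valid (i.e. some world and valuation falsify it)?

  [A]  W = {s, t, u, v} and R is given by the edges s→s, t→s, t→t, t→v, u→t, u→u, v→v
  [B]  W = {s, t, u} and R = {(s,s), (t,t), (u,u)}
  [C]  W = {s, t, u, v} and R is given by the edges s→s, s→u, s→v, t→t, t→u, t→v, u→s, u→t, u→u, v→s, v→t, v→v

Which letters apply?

A

The schema Dia Box p -> p is the dual of axiom B; it is valid on a frame iff R is symmetric.
(A) R is not symmetric (t R s but not s R t), so the schema fails here.
(B) R is symmetric (every R-edge is matched by its reverse), so the schema is valid here.
(C) R is symmetric (every R-edge is matched by its reverse), so the schema is valid here.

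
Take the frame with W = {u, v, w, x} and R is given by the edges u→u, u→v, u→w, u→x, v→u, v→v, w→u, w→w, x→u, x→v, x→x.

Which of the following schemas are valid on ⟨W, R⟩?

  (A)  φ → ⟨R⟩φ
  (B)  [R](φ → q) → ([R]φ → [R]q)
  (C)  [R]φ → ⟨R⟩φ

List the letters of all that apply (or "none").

R is reflexive: each world relates to itself.
R is serial: every world has an R-successor.
(A) φ → ⟨R⟩φ (the dual of axiom T) characterises the reflexive frames. R is reflexive — valid.
(B) [R](φ → q) → ([R]φ → [R]q) is axiom K, valid on every Kripke frame — valid.
(C) [R]φ → ⟨R⟩φ is axiom D, which corresponds to seriality. R is serial — valid.

A, B, C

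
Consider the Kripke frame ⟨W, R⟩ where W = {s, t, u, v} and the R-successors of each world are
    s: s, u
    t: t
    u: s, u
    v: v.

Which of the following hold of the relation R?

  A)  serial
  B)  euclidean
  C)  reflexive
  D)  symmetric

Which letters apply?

A, B, C, D

(A) serial: every world has an R-successor.
(B) euclidean: any two R-successors of the same world are R-related.
(C) reflexive: each world relates to itself.
(D) symmetric: every R-edge is matched by its reverse.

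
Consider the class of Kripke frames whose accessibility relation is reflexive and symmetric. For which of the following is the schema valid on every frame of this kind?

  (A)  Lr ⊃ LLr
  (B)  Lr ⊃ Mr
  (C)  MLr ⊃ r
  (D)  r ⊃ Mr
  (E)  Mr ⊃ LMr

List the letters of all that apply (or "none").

B, C, D

Reflexive relations are serial.
(A) axiom 4: valid iff R is transitive. Such an R need not be transitive — not valid.
(B) Lr ⊃ Mr is axiom D; it is valid on a frame exactly when R is serial. Every such R is serial, so valid.
(C) MLr ⊃ r is the dual of axiom B; it is valid on a frame exactly when R is symmetric. Every such R is symmetric, so valid.
(D) the dual of axiom T: valid iff R is reflexive. Every such R is reflexive — valid.
(E) Mr ⊃ LMr is axiom 5; it is valid on a frame exactly when R is euclidean. Such an R need not be euclidean, so not valid.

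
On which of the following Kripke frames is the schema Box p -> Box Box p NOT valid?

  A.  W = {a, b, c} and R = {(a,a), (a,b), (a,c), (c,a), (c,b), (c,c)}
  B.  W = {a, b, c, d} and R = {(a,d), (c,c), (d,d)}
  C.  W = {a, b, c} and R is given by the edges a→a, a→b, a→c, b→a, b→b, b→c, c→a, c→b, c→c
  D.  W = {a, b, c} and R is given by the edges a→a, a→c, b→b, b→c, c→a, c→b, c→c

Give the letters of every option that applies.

The schema Box p -> Box Box p is axiom 4; it is valid on a frame iff R is transitive.
(A) R is transitive (R is closed under composition), so the schema is valid here.
(B) R is transitive (R is closed under composition), so the schema is valid here.
(C) R is transitive (R is closed under composition), so the schema is valid here.
(D) R is not transitive (a R c and c R b but not a R b), so the schema fails here.

D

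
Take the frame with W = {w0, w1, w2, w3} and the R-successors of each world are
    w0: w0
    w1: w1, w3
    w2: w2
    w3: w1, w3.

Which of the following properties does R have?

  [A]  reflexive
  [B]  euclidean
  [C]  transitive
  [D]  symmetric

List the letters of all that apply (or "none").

A, B, C, D

(A) reflexive: each world relates to itself.
(B) euclidean: any two R-successors of the same world are R-related.
(C) transitive: R is closed under composition.
(D) symmetric: every R-edge is matched by its reverse.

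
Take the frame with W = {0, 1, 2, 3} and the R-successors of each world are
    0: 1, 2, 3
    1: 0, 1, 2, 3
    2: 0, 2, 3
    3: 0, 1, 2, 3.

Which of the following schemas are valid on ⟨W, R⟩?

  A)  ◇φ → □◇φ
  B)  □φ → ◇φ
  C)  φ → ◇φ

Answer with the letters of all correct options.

B

R is not reflexive: not 0 R 0.
R is not euclidean: 0 R 2 and 0 R 1 but not 2 R 1.
R is serial: every world has an R-successor.
(A) axiom 5: valid iff R is euclidean. R is not euclidean — not valid.
(B) □φ → ◇φ is axiom D; it is valid on a frame exactly when R is serial. R is serial, so valid.
(C) φ → ◇φ (the dual of axiom T) characterises the reflexive frames. R is not reflexive — not valid.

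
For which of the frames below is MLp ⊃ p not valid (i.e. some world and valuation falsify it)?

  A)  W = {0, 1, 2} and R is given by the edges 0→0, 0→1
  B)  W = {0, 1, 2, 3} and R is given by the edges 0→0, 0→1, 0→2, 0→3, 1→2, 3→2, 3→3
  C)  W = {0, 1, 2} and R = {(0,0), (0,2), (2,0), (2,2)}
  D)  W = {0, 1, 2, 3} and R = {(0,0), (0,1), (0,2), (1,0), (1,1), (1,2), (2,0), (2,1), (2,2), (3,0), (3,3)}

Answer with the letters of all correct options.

A, B, D

The schema MLp ⊃ p is the dual of axiom B; it is valid on a frame iff R is symmetric.
(A) R is not symmetric (0 R 1 but not 1 R 0), so the schema fails here.
(B) R is not symmetric (0 R 1 but not 1 R 0), so the schema fails here.
(C) R is symmetric (every R-edge is matched by its reverse), so the schema is valid here.
(D) R is not symmetric (3 R 0 but not 0 R 3), so the schema fails here.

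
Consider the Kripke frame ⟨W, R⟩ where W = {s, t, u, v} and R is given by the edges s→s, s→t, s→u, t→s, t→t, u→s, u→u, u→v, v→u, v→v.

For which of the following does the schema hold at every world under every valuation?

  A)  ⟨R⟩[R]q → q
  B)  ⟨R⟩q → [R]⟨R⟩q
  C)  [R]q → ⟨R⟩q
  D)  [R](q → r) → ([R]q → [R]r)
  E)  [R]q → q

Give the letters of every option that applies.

R is reflexive: each world relates to itself.
R is symmetric: every R-edge is matched by its reverse.
R is not euclidean: s R t and s R u but not t R u.
R is serial: every world has an R-successor.
(A) ⟨R⟩[R]q → q (the dual of axiom B) characterises the symmetric frames. R is symmetric — valid.
(B) ⟨R⟩q → [R]⟨R⟩q (axiom 5) characterises the euclidean frames. R is not euclidean — not valid.
(C) axiom D: valid iff R is serial. R is serial — valid.
(D) this is just K, valid on every normal frame.
(E) [R]q → q is axiom T; it is valid on a frame exactly when R is reflexive. R is reflexive, so valid.

A, C, D, E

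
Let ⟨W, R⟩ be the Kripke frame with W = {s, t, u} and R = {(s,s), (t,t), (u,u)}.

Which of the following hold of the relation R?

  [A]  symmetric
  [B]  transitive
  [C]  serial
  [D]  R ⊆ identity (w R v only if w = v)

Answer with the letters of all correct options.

A, B, C, D

(A) symmetric: every R-edge is matched by its reverse.
(B) transitive: R is closed under composition.
(C) serial: every world has an R-successor.
(D) ⊆ identity: every R-edge is a self-loop.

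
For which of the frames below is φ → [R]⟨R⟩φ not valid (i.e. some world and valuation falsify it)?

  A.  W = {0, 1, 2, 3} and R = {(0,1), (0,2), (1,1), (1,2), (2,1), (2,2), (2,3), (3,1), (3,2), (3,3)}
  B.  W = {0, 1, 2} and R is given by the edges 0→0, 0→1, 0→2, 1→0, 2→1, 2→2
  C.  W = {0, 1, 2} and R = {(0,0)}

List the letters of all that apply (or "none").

The schema φ → [R]⟨R⟩φ is axiom B; it is valid on a frame iff R is symmetric.
(A) R is not symmetric (0 R 1 but not 1 R 0), so the schema fails here.
(B) R is not symmetric (0 R 2 but not 2 R 0), so the schema fails here.
(C) R is symmetric (every R-edge is matched by its reverse), so the schema is valid here.

A, B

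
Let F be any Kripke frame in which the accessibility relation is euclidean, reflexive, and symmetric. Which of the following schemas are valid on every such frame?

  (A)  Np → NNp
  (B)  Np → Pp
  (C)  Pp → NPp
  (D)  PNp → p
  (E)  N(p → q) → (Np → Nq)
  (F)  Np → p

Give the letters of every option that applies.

A, B, C, D, E, F

A relation that is euclidean, reflexive, and symmetric is also serial and transitive.
(A) Np → NNp (axiom 4) characterises the transitive frames. Every such R is transitive — valid.
(B) Np → Pp (axiom D) characterises the serial frames. Every such R is serial — valid.
(C) Pp → NPp is axiom 5; it is valid on a frame exactly when R is euclidean. Every such R is euclidean, so valid.
(D) PNp → p is the dual of axiom B, which corresponds to symmetry. Every such R is symmetric — valid.
(E) N(p → q) → (Np → Nq) is axiom K, valid on every Kripke frame — valid.
(F) Np → p is axiom T, which corresponds to reflexivity. Every such R is reflexive — valid.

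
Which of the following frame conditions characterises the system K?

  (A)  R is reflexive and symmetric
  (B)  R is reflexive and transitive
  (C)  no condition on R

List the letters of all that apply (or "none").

(A) this class determines B (= KTB), not K.
(B) this class determines S4, not K.
(C) K is sound and complete for exactly this class.

C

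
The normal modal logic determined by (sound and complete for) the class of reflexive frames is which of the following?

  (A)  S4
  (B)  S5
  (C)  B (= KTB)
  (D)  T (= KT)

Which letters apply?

(A) S4 is determined by the class of reflexive and transitive frames.
(B) S5 is determined by the class of reflexive, symmetric, and transitive frames.
(C) B (= KTB) is determined by the class of reflexive and symmetric frames.
(D) T (= KT) is determined by exactly this class.

D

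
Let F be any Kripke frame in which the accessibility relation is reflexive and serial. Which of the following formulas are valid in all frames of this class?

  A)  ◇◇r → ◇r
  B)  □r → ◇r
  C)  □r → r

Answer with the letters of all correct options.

B, C

(A) ◇◇r → ◇r is the dual of axiom 4, which corresponds to transitivity. Such an R need not be transitive — not valid.
(B) axiom D: valid iff R is serial. Every such R is serial — valid.
(C) □r → r (axiom T) characterises the reflexive frames. Every such R is reflexive — valid.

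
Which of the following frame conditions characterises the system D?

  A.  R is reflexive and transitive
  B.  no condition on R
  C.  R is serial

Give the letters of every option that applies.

(A) this class determines S4, not D.
(B) this class determines K, not D.
(C) D is sound and complete for exactly this class.

C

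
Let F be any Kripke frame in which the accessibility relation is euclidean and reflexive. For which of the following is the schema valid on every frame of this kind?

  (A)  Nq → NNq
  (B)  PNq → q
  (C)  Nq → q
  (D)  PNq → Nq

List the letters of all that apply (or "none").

A, B, C, D

A reflexive euclidean relation is also symmetric (from wRw and wRv the euclidean condition gives vRw) and hence transitive; it is an equivalence relation.
(A) Nq → NNq (axiom 4) characterises the transitive frames. Every such R is transitive — valid.
(B) PNq → q (the dual of axiom B) characterises the symmetric frames. Every such R is symmetric — valid.
(C) axiom T: valid iff R is reflexive. Every such R is reflexive — valid.
(D) PNq → Nq is the dual of axiom 5, which corresponds to the euclidean property. Every such R is euclidean — valid.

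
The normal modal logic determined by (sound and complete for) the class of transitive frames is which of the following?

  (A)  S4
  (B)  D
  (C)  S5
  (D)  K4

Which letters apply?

D

(A) S4 is determined by the class of reflexive and transitive frames.
(B) D is determined by the class of serial frames.
(C) S5 is determined by the class of reflexive, symmetric, and transitive frames.
(D) K4 is determined by exactly this class.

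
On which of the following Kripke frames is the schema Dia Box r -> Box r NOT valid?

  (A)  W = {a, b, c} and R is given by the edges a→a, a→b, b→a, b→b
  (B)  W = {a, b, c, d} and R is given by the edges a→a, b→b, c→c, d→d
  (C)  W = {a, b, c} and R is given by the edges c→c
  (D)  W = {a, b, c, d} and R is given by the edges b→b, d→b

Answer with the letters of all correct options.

The schema Dia Box r -> Box r is the dual of axiom 5; it is valid on a frame iff R is euclidean.
(A) R is euclidean (any two R-successors of the same world are R-related), so the schema is valid here.
(B) R is euclidean (any two R-successors of the same world are R-related), so the schema is valid here.
(C) R is euclidean (any two R-successors of the same world are R-related), so the schema is valid here.
(D) R is euclidean (any two R-successors of the same world are R-related), so the schema is valid here.

none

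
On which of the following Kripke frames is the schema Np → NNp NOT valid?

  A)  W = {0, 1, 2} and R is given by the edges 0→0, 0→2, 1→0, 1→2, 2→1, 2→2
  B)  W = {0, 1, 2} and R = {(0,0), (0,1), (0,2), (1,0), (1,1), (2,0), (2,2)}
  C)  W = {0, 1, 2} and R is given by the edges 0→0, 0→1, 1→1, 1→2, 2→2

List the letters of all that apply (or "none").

The schema Np → NNp is axiom 4; it is valid on a frame iff R is transitive.
(A) R is not transitive (0 R 2 and 2 R 1 but not 0 R 1), so the schema fails here.
(B) R is not transitive (1 R 0 and 0 R 2 but not 1 R 2), so the schema fails here.
(C) R is not transitive (0 R 1 and 1 R 2 but not 0 R 2), so the schema fails here.

A, B, C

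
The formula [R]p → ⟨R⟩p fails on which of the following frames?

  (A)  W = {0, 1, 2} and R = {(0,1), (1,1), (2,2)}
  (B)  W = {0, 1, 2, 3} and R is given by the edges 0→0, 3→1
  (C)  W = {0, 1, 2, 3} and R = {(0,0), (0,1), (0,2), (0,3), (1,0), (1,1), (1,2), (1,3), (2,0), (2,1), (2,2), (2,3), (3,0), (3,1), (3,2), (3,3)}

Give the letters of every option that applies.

The schema [R]p → ⟨R⟩p is axiom D; it is valid on a frame iff R is serial.
(A) R is serial (every world has an R-successor), so the schema is valid here.
(B) R is not serial (1 has no R-successor), so the schema fails here.
(C) R is serial (every world has an R-successor), so the schema is valid here.

B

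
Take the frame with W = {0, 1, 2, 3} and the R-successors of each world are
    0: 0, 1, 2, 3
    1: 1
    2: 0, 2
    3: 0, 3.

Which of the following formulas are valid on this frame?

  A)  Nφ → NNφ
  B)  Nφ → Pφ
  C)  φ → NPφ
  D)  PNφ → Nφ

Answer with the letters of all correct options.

B

R is not symmetric: 0 R 1 but not 1 R 0.
R is not transitive: 2 R 0 and 0 R 1 but not 2 R 1.
R is not euclidean: 0 R 1 and 0 R 0 but not 1 R 0.
R is serial: every world has an R-successor.
(A) Nφ → NNφ (axiom 4) characterises the transitive frames. R is not transitive — not valid.
(B) axiom D: valid iff R is serial. R is serial — valid.
(C) φ → NPφ is axiom B, which corresponds to symmetry. R is not symmetric — not valid.
(D) PNφ → Nφ (the dual of axiom 5) characterises the euclidean frames. R is not euclidean — not valid.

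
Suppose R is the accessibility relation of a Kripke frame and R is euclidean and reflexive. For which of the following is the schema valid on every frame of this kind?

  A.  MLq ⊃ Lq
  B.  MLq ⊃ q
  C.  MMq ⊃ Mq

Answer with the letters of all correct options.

A, B, C

A reflexive euclidean relation is also symmetric (from wRw and wRv the euclidean condition gives vRw) and hence transitive; it is an equivalence relation.
(A) MLq ⊃ Lq is the dual of axiom 5, which corresponds to the euclidean property. Every such R is euclidean — valid.
(B) the dual of axiom B: valid iff R is symmetric. Every such R is symmetric — valid.
(C) MMq ⊃ Mq is the dual of axiom 4; it is valid on a frame exactly when R is transitive. Every such R is transitive, so valid.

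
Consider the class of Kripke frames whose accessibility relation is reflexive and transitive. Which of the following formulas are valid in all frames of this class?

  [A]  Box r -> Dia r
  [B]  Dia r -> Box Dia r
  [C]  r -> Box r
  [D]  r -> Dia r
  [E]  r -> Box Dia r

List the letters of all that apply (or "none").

Reflexive relations are serial.
(A) Box r -> Dia r is axiom D, which corresponds to seriality. Every such R is serial — valid.
(B) Dia r -> Box Dia r is axiom 5; it is valid on a frame exactly when R is euclidean. Such an R need not be euclidean, so not valid.
(C) r -> Box r is valid only on frames where every R-edge is a self-loop. Such an R need not be a subset of the identity — not valid.
(D) r -> Dia r is the dual of axiom T, which corresponds to reflexivity. Every such R is reflexive — valid.
(E) r -> Box Dia r is axiom B, which corresponds to symmetry. Such an R need not be symmetric — not valid.

A, D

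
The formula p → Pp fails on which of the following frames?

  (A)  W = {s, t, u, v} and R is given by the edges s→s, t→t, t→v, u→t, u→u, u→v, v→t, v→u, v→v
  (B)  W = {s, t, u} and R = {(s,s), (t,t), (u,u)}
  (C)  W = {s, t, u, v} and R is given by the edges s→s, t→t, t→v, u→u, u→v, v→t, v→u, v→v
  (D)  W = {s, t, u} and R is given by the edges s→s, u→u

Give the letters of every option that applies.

D

The schema p → Pp is the dual of axiom T; it is valid on a frame iff R is reflexive.
(A) R is reflexive (each world relates to itself), so the schema is valid here.
(B) R is reflexive (each world relates to itself), so the schema is valid here.
(C) R is reflexive (each world relates to itself), so the schema is valid here.
(D) R is not reflexive (not t R t), so the schema fails here.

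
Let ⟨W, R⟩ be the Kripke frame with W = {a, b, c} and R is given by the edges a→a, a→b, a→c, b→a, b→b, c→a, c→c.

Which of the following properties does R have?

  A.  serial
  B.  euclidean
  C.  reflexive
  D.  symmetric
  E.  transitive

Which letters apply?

(A) serial: every world has an R-successor.
(B) not euclidean: a R b and a R c but not b R c.
(C) reflexive: each world relates to itself.
(D) symmetric: every R-edge is matched by its reverse.
(E) not transitive: b R a and a R c but not b R c.

A, C, D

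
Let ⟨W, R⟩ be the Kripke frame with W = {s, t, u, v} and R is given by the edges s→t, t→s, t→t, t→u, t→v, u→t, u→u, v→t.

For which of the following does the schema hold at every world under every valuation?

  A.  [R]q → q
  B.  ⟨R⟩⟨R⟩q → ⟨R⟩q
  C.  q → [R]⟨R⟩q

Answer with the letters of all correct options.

C

R is not reflexive: not s R s.
R is symmetric: every R-edge is matched by its reverse.
R is not transitive: s R t and t R s but not s R s.
(A) [R]q → q is axiom T; it is valid on a frame exactly when R is reflexive. R is not reflexive, so not valid.
(B) ⟨R⟩⟨R⟩q → ⟨R⟩q is the dual of axiom 4, which corresponds to transitivity. R is not transitive — not valid.
(C) axiom B: valid iff R is symmetric. R is symmetric — valid.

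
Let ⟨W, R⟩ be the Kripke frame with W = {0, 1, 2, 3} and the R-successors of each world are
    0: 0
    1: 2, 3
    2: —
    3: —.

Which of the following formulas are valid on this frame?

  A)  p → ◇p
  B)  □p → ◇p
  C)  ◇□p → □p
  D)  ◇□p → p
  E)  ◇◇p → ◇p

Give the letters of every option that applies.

E

R is not reflexive: not 1 R 1.
R is not symmetric: 1 R 2 but not 2 R 1.
R is transitive: R is closed under composition.
R is not euclidean: 1 R 2 and 1 R 3 but not 2 R 3.
R is not serial: 2 has no R-successor.
(A) p → ◇p is the dual of axiom T, which corresponds to reflexivity. R is not reflexive — not valid.
(B) □p → ◇p is axiom D; it is valid on a frame exactly when R is serial. R is not serial, so not valid.
(C) ◇□p → □p (the dual of axiom 5) characterises the euclidean frames. R is not euclidean — not valid.
(D) ◇□p → p (the dual of axiom B) characterises the symmetric frames. R is not symmetric — not valid.
(E) the dual of axiom 4: valid iff R is transitive. R is transitive — valid.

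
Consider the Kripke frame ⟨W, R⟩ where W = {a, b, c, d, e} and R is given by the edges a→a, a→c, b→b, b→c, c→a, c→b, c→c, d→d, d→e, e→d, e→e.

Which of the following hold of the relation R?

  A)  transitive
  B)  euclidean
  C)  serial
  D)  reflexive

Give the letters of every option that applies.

(A) not transitive: a R c and c R b but not a R b.
(B) not euclidean: c R a and c R b but not a R b.
(C) serial: every world has an R-successor.
(D) reflexive: each world relates to itself.

C, D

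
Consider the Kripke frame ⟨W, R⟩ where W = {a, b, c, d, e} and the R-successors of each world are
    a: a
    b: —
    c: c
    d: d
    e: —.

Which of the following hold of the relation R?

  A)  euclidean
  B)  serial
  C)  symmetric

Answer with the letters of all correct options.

(A) euclidean: any two R-successors of the same world are R-related.
(B) not serial: b has no R-successor.
(C) symmetric: every R-edge is matched by its reverse.

A, C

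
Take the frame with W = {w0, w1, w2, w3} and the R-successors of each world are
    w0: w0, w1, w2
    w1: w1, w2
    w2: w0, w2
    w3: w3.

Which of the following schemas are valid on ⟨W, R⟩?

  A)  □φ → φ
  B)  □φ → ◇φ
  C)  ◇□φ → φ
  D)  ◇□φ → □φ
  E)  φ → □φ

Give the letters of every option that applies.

R is reflexive: each world relates to itself.
R is not symmetric: w0 R w1 but not w1 R w0.
R is not euclidean: w0 R w1 and w0 R w0 but not w1 R w0.
R is serial: every world has an R-successor.
R is not a subset of the identity: w0 R w1 with w0 ≠ w1.
(A) □φ → φ is axiom T; it is valid on a frame exactly when R is reflexive. R is reflexive, so valid.
(B) □φ → ◇φ is axiom D, which corresponds to seriality. R is serial — valid.
(C) the dual of axiom B: valid iff R is symmetric. R is not symmetric — not valid.
(D) the dual of axiom 5: valid iff R is euclidean. R is not euclidean — not valid.
(E) φ → □φ (equivalent to ◇p→p) corresponds to R being a subset of the identity. Here R ⊄ identity, so not valid.

A, B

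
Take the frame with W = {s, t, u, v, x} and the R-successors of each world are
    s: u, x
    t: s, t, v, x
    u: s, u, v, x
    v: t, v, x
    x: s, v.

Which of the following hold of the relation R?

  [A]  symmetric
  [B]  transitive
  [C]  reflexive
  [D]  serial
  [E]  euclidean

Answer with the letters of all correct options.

D

(A) not symmetric: t R s but not s R t.
(B) not transitive: s R u and u R s but not s R s.
(C) not reflexive: not s R s.
(D) serial: every world has an R-successor.
(E) not euclidean: s R x and s R u but not x R u.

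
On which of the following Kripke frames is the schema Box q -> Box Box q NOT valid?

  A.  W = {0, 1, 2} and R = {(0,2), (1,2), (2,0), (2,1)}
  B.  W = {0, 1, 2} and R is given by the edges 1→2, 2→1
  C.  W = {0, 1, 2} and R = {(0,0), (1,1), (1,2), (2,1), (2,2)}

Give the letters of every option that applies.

A, B

The schema Box q -> Box Box q is axiom 4; it is valid on a frame iff R is transitive.
(A) R is not transitive (0 R 2 and 2 R 0 but not 0 R 0), so the schema fails here.
(B) R is not transitive (1 R 2 and 2 R 1 but not 1 R 1), so the schema fails here.
(C) R is transitive (R is closed under composition), so the schema is valid here.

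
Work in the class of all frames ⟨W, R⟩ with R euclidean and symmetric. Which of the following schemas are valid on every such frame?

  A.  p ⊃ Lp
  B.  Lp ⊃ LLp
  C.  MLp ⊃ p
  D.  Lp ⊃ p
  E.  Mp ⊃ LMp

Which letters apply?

B, C, E

A symmetric euclidean relation is transitive (uRv and vRw give vRu by symmetry, then uRw by the euclidean condition, applied at v).
(A) p ⊃ Lp (equivalent to ◇p→p) corresponds to R being a subset of the identity. Such an R need not be a subset of the identity, so not valid.
(B) Lp ⊃ LLp (axiom 4) characterises the transitive frames. Every such R is transitive — valid.
(C) MLp ⊃ p is the dual of axiom B, which corresponds to symmetry. Every such R is symmetric — valid.
(D) Lp ⊃ p (axiom T) characterises the reflexive frames. Such an R need not be reflexive — not valid.
(E) Mp ⊃ LMp is axiom 5, which corresponds to the euclidean property. Every such R is euclidean — valid.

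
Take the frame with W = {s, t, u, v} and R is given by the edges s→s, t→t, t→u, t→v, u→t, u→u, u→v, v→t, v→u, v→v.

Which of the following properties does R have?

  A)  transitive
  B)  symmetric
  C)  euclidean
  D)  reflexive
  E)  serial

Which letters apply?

(A) transitive: R is closed under composition.
(B) symmetric: every R-edge is matched by its reverse.
(C) euclidean: any two R-successors of the same world are R-related.
(D) reflexive: each world relates to itself.
(E) serial: every world has an R-successor.

A, B, C, D, E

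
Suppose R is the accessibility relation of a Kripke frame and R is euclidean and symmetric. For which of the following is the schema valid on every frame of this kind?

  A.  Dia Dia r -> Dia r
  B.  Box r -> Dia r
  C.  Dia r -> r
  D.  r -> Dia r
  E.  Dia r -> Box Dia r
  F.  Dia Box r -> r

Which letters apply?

A symmetric euclidean relation is transitive (uRv and vRw give vRu by symmetry, then uRw by the euclidean condition, applied at v).
(A) Dia Dia r -> Dia r is the dual of axiom 4; it is valid on a frame exactly when R is transitive. Every such R is transitive, so valid.
(B) axiom D: valid iff R is serial. Such an R need not be serial — not valid.
(C) Dia r -> r (the converse of T) corresponds to R being a subset of the identity. Such an R need not be a subset of the identity, so not valid.
(D) r -> Dia r is the dual of axiom T, which corresponds to reflexivity. Such an R need not be reflexive — not valid.
(E) axiom 5: valid iff R is euclidean. Every such R is euclidean — valid.
(F) the dual of axiom B: valid iff R is symmetric. Every such R is symmetric — valid.

A, E, F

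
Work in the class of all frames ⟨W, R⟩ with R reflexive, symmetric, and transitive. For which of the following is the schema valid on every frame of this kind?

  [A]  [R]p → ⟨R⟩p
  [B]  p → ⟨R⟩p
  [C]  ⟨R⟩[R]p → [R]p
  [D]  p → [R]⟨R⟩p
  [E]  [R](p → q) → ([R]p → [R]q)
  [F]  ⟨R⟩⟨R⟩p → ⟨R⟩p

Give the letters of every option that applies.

A, B, C, D, E, F

A relation that is reflexive, symmetric, and transitive is also euclidean and serial.
(A) [R]p → ⟨R⟩p is axiom D, which corresponds to seriality. Every such R is serial — valid.
(B) the dual of axiom T: valid iff R is reflexive. Every such R is reflexive — valid.
(C) ⟨R⟩[R]p → [R]p (the dual of axiom 5) characterises the euclidean frames. Every such R is euclidean — valid.
(D) p → [R]⟨R⟩p is axiom B; it is valid on a frame exactly when R is symmetric. Every such R is symmetric, so valid.
(E) [R](p → q) → ([R]p → [R]q) is the K axiom; it holds on all frames — valid.
(F) ⟨R⟩⟨R⟩p → ⟨R⟩p is the dual of axiom 4; it is valid on a frame exactly when R is transitive. Every such R is transitive, so valid.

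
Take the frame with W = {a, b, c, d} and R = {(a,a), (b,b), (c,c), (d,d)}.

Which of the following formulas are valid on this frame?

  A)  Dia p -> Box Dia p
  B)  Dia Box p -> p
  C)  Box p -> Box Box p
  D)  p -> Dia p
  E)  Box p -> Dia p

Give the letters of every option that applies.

A, B, C, D, E

R is reflexive: each world relates to itself.
R is symmetric: every R-edge is matched by its reverse.
R is transitive: R is closed under composition.
R is euclidean: any two R-successors of the same world are R-related.
R is serial: every world has an R-successor.
(A) Dia p -> Box Dia p (axiom 5) characterises the euclidean frames. R is euclidean — valid.
(B) Dia Box p -> p is the dual of axiom B; it is valid on a frame exactly when R is symmetric. R is symmetric, so valid.
(C) Box p -> Box Box p (axiom 4) characterises the transitive frames. R is transitive — valid.
(D) p -> Dia p is the dual of axiom T, which corresponds to reflexivity. R is reflexive — valid.
(E) Box p -> Dia p (axiom D) characterises the serial frames. R is serial — valid.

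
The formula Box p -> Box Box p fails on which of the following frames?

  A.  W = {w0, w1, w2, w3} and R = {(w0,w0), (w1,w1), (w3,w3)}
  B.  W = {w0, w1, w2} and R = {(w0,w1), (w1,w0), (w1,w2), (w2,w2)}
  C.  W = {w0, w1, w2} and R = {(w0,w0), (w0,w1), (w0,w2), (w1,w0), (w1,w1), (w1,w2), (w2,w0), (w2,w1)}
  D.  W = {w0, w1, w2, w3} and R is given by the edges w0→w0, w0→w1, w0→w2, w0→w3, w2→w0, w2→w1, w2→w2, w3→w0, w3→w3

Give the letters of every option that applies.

The schema Box p -> Box Box p is axiom 4; it is valid on a frame iff R is transitive.
(A) R is transitive (R is closed under composition), so the schema is valid here.
(B) R is not transitive (w0 R w1 and w1 R w0 but not w0 R w0), so the schema fails here.
(C) R is not transitive (w2 R w0 and w0 R w2 but not w2 R w2), so the schema fails here.
(D) R is not transitive (w2 R w0 and w0 R w3 but not w2 R w3), so the schema fails here.

B, C, D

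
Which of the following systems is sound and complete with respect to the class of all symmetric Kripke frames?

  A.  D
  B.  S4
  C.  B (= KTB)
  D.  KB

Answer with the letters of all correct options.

(A) D is determined by the class of serial frames.
(B) S4 is determined by the class of reflexive and transitive frames.
(C) B (= KTB) is determined by the class of reflexive and symmetric frames.
(D) KB is determined by exactly this class.

D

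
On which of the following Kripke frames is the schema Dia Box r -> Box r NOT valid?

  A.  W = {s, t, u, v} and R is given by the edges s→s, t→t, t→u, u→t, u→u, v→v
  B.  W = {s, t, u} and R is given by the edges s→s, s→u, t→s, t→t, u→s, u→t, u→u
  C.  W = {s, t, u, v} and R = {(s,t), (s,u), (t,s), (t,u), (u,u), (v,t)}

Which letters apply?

The schema Dia Box r -> Box r is the dual of axiom 5; it is valid on a frame iff R is euclidean.
(A) R is euclidean (any two R-successors of the same world are R-related), so the schema is valid here.
(B) R is not euclidean (t R s and t R t but not s R t), so the schema fails here.
(C) R is not euclidean (s R u and s R t but not u R t), so the schema fails here.

B, C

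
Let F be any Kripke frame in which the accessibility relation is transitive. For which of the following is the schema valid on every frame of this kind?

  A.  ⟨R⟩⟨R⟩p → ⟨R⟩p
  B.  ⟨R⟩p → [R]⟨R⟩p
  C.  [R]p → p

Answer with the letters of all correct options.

(A) ⟨R⟩⟨R⟩p → ⟨R⟩p is the dual of axiom 4, which corresponds to transitivity. Every such R is transitive — valid.
(B) ⟨R⟩p → [R]⟨R⟩p is axiom 5, which corresponds to the euclidean property. Such an R need not be euclidean — not valid.
(C) [R]p → p is axiom T; it is valid on a frame exactly when R is reflexive. Such an R need not be reflexive, so not valid.

A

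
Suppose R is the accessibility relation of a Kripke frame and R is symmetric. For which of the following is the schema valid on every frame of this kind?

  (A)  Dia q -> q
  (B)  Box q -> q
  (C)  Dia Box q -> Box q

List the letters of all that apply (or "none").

(A) Dia q -> q is valid only on frames where every R-edge is a self-loop. Such an R need not be a subset of the identity — not valid.
(B) axiom T: valid iff R is reflexive. Such an R need not be reflexive — not valid.
(C) Dia Box q -> Box q is the dual of axiom 5; it is valid on a frame exactly when R is euclidean. Such an R need not be euclidean, so not valid.

none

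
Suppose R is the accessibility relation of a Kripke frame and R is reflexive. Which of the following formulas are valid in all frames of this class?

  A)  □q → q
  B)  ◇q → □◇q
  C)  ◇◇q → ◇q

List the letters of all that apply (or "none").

A reflexive relation is serial.
(A) axiom T: valid iff R is reflexive. Every such R is reflexive — valid.
(B) ◇q → □◇q is axiom 5, which corresponds to the euclidean property. Such an R need not be euclidean — not valid.
(C) ◇◇q → ◇q is the dual of axiom 4, which corresponds to transitivity. Such an R need not be transitive — not valid.

A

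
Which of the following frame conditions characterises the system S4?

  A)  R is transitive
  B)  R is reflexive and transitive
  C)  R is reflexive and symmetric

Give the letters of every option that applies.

B

(A) this class determines K4, not S4.
(B) S4 is sound and complete for exactly this class.
(C) this class determines B (= KTB), not S4.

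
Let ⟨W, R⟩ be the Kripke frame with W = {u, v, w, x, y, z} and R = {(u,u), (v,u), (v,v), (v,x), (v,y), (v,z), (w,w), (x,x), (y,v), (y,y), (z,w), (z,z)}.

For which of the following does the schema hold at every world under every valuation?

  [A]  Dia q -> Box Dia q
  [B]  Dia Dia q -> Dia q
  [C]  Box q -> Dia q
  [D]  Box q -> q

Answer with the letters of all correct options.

C, D

R is reflexive: each world relates to itself.
R is not transitive: v R z and z R w but not v R w.
R is not euclidean: v R u and v R v but not u R v.
R is serial: every world has an R-successor.
(A) Dia q -> Box Dia q is axiom 5; it is valid on a frame exactly when R is euclidean. R is not euclidean, so not valid.
(B) the dual of axiom 4: valid iff R is transitive. R is not transitive — not valid.
(C) Box q -> Dia q (axiom D) characterises the serial frames. R is serial — valid.
(D) axiom T: valid iff R is reflexive. R is reflexive — valid.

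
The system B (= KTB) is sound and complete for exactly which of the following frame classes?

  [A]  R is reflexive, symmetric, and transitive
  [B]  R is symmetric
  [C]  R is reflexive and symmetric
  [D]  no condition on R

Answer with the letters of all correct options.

C

(A) this class determines S5, not B (= KTB).
(B) this class determines KB, not B (= KTB).
(C) B (= KTB) is sound and complete for exactly this class.
(D) this class determines K, not B (= KTB).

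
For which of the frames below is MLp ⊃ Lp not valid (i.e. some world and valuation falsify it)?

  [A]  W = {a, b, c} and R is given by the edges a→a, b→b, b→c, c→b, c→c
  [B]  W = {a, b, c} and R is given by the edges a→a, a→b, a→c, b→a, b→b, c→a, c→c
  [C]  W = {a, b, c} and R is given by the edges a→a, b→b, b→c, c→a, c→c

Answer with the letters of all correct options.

B, C

The schema MLp ⊃ Lp is the dual of axiom 5; it is valid on a frame iff R is euclidean.
(A) R is euclidean (any two R-successors of the same world are R-related), so the schema is valid here.
(B) R is not euclidean (a R b and a R c but not b R c), so the schema fails here.
(C) R is not euclidean (b R c and b R b but not c R b), so the schema fails here.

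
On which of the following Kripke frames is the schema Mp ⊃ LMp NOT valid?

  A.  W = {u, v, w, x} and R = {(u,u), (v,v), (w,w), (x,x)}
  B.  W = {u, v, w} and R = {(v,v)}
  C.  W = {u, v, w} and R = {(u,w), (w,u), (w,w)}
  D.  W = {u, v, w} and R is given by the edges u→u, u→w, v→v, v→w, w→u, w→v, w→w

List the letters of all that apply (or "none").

C, D

The schema Mp ⊃ LMp is axiom 5; it is valid on a frame iff R is euclidean.
(A) R is euclidean (any two R-successors of the same world are R-related), so the schema is valid here.
(B) R is euclidean (any two R-successors of the same world are R-related), so the schema is valid here.
(C) R is not euclidean (w R u and w R u but not u R u), so the schema fails here.
(D) R is not euclidean (w R u and w R v but not u R v), so the schema fails here.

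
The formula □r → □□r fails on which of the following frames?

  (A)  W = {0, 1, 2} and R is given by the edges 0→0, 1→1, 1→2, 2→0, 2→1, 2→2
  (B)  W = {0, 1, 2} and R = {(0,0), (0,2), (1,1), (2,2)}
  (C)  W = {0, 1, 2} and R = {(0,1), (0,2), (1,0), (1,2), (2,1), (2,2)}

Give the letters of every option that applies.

A, C

The schema □r → □□r is axiom 4; it is valid on a frame iff R is transitive.
(A) R is not transitive (1 R 2 and 2 R 0 but not 1 R 0), so the schema fails here.
(B) R is transitive (R is closed under composition), so the schema is valid here.
(C) R is not transitive (0 R 1 and 1 R 0 but not 0 R 0), so the schema fails here.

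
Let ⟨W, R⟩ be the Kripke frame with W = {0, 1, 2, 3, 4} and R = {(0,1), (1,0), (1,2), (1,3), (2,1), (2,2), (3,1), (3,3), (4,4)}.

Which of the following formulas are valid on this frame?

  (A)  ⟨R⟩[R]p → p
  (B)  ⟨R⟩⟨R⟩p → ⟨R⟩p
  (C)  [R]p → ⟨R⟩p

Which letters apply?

A, C

R is symmetric: every R-edge is matched by its reverse.
R is not transitive: 0 R 1 and 1 R 0 but not 0 R 0.
R is serial: every world has an R-successor.
(A) ⟨R⟩[R]p → p (the dual of axiom B) characterises the symmetric frames. R is symmetric — valid.
(B) the dual of axiom 4: valid iff R is transitive. R is not transitive — not valid.
(C) [R]p → ⟨R⟩p (axiom D) characterises the serial frames. R is serial — valid.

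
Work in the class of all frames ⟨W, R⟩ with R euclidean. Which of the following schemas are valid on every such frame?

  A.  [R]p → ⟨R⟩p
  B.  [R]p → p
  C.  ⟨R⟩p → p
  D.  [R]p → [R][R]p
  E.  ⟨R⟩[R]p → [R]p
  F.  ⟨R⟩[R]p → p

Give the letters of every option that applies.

E

(A) [R]p → ⟨R⟩p is axiom D; it is valid on a frame exactly when R is serial. Such an R need not be serial, so not valid.
(B) [R]p → p is axiom T, which corresponds to reflexivity. Such an R need not be reflexive — not valid.
(C) ⟨R⟩p → p (the converse of T) corresponds to R being a subset of the identity. Such an R need not be a subset of the identity, so not valid.
(D) [R]p → [R][R]p is axiom 4; it is valid on a frame exactly when R is transitive. Such an R need not be transitive, so not valid.
(E) ⟨R⟩[R]p → [R]p is the dual of axiom 5, which corresponds to the euclidean property. Every such R is euclidean — valid.
(F) the dual of axiom B: valid iff R is symmetric. Such an R need not be symmetric — not valid.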